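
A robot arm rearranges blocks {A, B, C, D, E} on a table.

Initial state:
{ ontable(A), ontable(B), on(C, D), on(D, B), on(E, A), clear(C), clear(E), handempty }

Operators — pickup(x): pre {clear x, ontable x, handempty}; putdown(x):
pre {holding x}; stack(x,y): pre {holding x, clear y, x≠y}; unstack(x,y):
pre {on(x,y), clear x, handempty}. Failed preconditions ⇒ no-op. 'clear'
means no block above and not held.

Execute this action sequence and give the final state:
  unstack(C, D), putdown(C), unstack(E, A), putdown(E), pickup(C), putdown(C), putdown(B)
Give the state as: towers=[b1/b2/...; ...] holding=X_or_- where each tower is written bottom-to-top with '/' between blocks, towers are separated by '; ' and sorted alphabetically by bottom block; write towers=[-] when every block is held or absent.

step 1 (unstack(C, D)): towers=[A/E; B/D] holding=C
step 2 (putdown(C)): towers=[A/E; B/D; C] holding=-
step 3 (unstack(E, A)): towers=[A; B/D; C] holding=E
step 4 (putdown(E)): towers=[A; B/D; C; E] holding=-
step 5 (pickup(C)): towers=[A; B/D; E] holding=C
step 6 (putdown(C)): towers=[A; B/D; C; E] holding=-
step 7 (putdown(B)) [no-op]: towers=[A; B/D; C; E] holding=-

towers=[A; B/D; C; E] holding=-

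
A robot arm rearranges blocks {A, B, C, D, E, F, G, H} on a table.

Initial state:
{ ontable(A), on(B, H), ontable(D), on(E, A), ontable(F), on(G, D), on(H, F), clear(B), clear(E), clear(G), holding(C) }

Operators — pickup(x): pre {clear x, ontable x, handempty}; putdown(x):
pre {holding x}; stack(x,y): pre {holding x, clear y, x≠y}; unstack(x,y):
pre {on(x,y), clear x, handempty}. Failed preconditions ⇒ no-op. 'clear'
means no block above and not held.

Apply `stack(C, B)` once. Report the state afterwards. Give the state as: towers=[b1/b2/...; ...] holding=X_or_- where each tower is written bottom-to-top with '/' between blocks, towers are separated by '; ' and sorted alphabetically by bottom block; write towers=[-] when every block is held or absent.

before: towers=[A/E; D/G; F/H/B] holding=C
pre[stack(C, B)]: holding(C) ✓, clear(B) ✓, C≠B ✓
all met → apply stack(C, B)
after:  towers=[A/E; D/G; F/H/B/C] holding=-

towers=[A/E; D/G; F/H/B/C] holding=-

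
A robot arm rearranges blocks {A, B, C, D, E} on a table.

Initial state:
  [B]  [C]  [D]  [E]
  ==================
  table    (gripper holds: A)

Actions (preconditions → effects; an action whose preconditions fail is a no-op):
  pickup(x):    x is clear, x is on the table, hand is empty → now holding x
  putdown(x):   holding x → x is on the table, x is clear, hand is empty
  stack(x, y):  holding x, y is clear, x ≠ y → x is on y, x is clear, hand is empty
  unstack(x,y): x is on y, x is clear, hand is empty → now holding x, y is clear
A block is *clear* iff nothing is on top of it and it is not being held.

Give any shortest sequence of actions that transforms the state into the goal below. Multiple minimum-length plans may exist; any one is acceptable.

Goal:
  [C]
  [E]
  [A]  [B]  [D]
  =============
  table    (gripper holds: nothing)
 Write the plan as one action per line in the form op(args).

step 1 (putdown(A)): towers=[A; B; C; D; E] holding=-
step 2 (pickup(E)): towers=[A; B; C; D] holding=E
step 3 (stack(E, A)): towers=[A/E; B; C; D] holding=-
step 4 (pickup(C)): towers=[A/E; B; D] holding=C
step 5 (stack(C, E)): towers=[A/E/C; B; D] holding=-
goal check: towers=[A/E/C; B; D] holding=- — reached (length 5, optimal by BFS)

putdown(A)
pickup(E)
stack(E, A)
pickup(C)
stack(C, E)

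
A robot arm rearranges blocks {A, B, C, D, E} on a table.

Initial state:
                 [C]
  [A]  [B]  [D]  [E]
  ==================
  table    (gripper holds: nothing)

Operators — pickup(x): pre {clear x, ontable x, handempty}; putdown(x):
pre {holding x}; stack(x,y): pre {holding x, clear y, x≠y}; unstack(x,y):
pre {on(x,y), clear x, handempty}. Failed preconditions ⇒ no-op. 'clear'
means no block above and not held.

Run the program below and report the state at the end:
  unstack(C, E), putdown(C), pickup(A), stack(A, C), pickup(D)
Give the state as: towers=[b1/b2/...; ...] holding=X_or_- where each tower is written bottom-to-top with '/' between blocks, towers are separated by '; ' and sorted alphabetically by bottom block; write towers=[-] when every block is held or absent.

step 1 (unstack(C, E)): towers=[A; B; D; E] holding=C
step 2 (putdown(C)): towers=[A; B; C; D; E] holding=-
step 3 (pickup(A)): towers=[B; C; D; E] holding=A
step 4 (stack(A, C)): towers=[B; C/A; D; E] holding=-
step 5 (pickup(D)): towers=[B; C/A; E] holding=D

towers=[B; C/A; E] holding=D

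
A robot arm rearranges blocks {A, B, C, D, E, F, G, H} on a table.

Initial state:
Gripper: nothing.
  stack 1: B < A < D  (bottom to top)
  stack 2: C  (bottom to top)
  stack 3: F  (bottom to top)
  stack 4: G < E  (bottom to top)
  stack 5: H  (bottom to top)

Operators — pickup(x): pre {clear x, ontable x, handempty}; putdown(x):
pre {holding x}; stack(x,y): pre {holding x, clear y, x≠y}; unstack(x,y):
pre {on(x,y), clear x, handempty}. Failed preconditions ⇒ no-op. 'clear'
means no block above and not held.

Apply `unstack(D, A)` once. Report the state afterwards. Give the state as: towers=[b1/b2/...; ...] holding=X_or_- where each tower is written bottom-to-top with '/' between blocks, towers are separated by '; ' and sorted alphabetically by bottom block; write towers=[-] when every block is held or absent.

towers=[B/A; C; F; G/E; H] holding=D

before: towers=[B/A/D; C; F; G/E; H] holding=-
pre[unstack(D, A)]: on(D,A) yes, clear(D) yes, handempty yes
all met → apply unstack(D, A)
after:  towers=[B/A; C; F; G/E; H] holding=D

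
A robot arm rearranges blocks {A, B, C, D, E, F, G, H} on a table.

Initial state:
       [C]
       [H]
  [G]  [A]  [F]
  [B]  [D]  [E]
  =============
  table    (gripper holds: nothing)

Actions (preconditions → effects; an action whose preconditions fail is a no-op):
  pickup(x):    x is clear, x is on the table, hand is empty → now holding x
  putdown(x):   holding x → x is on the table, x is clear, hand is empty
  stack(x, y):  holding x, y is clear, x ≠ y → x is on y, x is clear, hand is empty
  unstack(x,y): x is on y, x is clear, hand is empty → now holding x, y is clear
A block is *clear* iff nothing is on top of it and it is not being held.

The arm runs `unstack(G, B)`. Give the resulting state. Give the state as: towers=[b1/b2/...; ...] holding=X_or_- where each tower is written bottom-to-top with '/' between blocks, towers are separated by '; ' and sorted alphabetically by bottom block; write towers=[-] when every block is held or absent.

before: towers=[B/G; D/A/H/C; E/F] holding=-
pre[unstack(G, B)]: on(G,B) ✓, clear(G) ✓, handempty ✓
all met → apply unstack(G, B)
after:  towers=[B; D/A/H/C; E/F] holding=G

towers=[B; D/A/H/C; E/F] holding=G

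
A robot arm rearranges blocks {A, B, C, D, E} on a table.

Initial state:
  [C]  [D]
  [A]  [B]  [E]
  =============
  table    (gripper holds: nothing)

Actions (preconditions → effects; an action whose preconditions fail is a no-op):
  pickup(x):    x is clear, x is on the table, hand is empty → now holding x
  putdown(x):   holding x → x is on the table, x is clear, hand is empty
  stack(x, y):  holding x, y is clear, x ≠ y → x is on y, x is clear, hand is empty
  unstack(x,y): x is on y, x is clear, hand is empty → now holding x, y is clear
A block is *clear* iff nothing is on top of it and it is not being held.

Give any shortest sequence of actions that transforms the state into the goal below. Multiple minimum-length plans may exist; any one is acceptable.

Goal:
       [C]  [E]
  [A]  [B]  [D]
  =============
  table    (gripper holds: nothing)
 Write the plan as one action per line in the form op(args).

unstack(D, B)
putdown(D)
pickup(E)
stack(E, D)
unstack(C, A)
stack(C, B)

step 1 (unstack(D, B)): towers=[A/C; B; E] holding=D
step 2 (putdown(D)): towers=[A/C; B; D; E] holding=-
step 3 (pickup(E)): towers=[A/C; B; D] holding=E
step 4 (stack(E, D)): towers=[A/C; B; D/E] holding=-
step 5 (unstack(C, A)): towers=[A; B; D/E] holding=C
step 6 (stack(C, B)): towers=[A; B/C; D/E] holding=-
goal check: towers=[A; B/C; D/E] holding=- — reached (length 6, optimal by BFS)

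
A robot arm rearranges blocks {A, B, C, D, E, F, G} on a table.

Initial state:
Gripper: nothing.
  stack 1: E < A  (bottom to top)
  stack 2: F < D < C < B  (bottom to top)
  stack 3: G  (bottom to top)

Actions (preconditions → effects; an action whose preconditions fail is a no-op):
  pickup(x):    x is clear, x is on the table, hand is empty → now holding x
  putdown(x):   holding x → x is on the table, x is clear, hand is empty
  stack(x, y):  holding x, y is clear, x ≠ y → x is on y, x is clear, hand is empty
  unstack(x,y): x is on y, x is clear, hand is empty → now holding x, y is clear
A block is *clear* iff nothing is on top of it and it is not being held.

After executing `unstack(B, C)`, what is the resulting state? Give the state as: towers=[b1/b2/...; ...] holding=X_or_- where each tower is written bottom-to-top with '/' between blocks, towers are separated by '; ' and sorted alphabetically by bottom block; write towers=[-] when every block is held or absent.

before: towers=[E/A; F/D/C/B; G] holding=-
pre[unstack(B, C)]: on(B,C) ✓, clear(B) ✓, handempty ✓
all met → apply unstack(B, C)
after:  towers=[E/A; F/D/C; G] holding=B

towers=[E/A; F/D/C; G] holding=B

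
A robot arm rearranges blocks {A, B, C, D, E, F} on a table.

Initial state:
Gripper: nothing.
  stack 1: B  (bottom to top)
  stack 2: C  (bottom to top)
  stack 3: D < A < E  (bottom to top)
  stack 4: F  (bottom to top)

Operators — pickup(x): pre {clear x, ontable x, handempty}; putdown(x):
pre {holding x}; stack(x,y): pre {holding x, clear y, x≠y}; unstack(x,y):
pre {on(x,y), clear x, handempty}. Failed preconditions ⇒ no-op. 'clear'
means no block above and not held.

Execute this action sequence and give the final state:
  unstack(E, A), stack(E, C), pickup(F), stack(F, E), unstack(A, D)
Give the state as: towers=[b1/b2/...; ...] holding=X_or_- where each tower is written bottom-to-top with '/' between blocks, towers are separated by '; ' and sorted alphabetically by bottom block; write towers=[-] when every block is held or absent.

towers=[B; C/E/F; D] holding=A

step 1 (unstack(E, A)): towers=[B; C; D/A; F] holding=E
step 2 (stack(E, C)): towers=[B; C/E; D/A; F] holding=-
step 3 (pickup(F)): towers=[B; C/E; D/A] holding=F
step 4 (stack(F, E)): towers=[B; C/E/F; D/A] holding=-
step 5 (unstack(A, D)): towers=[B; C/E/F; D] holding=A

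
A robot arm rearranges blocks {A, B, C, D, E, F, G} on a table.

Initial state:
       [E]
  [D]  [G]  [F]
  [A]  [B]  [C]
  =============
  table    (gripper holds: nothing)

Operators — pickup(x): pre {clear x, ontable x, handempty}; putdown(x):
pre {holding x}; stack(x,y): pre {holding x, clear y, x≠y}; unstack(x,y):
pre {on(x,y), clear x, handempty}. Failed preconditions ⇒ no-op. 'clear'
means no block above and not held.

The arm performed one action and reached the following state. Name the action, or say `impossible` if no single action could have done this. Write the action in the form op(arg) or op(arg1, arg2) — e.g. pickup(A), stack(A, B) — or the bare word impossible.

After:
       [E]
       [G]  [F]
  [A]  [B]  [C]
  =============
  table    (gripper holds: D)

target: towers=[A; B/G/E; C/F] holding=D
     unstack(F, C) → towers=[A/D; B/G/E; C] holding=F
     unstack(D, A) → towers=[A; B/G/E; C/F] holding=D  ← match
     unstack(E, G) → towers=[A/D; B/G; C/F] holding=E

unstack(D, A)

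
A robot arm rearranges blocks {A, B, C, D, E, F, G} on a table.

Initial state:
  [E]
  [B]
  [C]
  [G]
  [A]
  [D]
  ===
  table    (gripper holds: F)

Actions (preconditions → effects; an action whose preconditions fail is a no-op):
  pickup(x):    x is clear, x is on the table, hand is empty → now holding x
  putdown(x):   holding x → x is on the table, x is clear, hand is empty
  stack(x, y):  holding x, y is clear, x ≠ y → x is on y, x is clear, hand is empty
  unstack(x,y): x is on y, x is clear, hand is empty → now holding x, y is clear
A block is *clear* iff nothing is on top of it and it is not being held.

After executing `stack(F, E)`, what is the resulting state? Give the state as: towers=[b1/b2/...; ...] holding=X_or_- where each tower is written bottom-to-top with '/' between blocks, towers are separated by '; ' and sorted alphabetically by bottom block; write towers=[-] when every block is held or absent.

towers=[D/A/G/C/B/E/F] holding=-

before: towers=[D/A/G/C/B/E] holding=F
pre[stack(F, E)]: holding(F) ok, clear(E) ok, F≠E ok
all met → apply stack(F, E)
after:  towers=[D/A/G/C/B/E/F] holding=-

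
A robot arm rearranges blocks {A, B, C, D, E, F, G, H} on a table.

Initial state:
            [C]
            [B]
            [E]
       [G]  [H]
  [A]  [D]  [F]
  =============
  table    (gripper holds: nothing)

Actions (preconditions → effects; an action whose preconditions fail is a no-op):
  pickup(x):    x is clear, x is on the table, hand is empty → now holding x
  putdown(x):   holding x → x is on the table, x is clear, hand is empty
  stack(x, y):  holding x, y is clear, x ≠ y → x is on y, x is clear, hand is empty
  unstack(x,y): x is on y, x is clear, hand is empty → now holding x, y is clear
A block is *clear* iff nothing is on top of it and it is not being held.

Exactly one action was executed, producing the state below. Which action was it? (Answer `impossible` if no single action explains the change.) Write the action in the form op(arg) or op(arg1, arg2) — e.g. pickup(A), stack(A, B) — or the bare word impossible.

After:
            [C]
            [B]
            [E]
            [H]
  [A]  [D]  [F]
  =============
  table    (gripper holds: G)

unstack(G, D)

target: towers=[A; D; F/H/E/B/C] holding=G
     unstack(G, D) → towers=[A; D; F/H/E/B/C] holding=G  ← match
         pickup(A) → towers=[D/G; F/H/E/B/C] holding=A
     unstack(C, B) → towers=[A; D/G; F/H/E/B] holding=C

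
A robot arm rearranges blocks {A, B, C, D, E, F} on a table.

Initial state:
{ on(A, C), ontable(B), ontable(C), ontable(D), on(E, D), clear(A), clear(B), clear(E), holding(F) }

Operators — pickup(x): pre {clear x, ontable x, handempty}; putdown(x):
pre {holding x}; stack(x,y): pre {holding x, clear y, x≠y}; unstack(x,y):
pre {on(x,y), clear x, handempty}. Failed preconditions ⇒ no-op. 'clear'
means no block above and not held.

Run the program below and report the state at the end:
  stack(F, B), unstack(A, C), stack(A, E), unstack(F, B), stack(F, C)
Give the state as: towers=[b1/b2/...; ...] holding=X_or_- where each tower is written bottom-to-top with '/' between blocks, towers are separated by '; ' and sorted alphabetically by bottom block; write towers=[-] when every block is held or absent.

step 1 (stack(F, B)): towers=[B/F; C/A; D/E] holding=-
step 2 (unstack(A, C)): towers=[B/F; C; D/E] holding=A
step 3 (stack(A, E)): towers=[B/F; C; D/E/A] holding=-
step 4 (unstack(F, B)): towers=[B; C; D/E/A] holding=F
step 5 (stack(F, C)): towers=[B; C/F; D/E/A] holding=-

towers=[B; C/F; D/E/A] holding=-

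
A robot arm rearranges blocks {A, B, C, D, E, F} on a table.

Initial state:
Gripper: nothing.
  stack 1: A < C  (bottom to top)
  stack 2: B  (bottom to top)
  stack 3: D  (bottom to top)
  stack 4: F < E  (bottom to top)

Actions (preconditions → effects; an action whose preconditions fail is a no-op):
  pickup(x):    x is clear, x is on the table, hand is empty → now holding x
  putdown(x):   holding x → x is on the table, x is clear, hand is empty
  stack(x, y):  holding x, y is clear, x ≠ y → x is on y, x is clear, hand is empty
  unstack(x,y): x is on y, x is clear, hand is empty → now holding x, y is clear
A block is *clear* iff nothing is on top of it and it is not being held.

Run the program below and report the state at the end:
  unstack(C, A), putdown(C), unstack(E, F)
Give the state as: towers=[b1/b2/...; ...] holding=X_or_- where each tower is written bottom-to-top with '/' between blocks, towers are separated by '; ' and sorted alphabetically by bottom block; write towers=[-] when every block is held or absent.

step 1 (unstack(C, A)): towers=[A; B; D; F/E] holding=C
step 2 (putdown(C)): towers=[A; B; C; D; F/E] holding=-
step 3 (unstack(E, F)): towers=[A; B; C; D; F] holding=E

towers=[A; B; C; D; F] holding=E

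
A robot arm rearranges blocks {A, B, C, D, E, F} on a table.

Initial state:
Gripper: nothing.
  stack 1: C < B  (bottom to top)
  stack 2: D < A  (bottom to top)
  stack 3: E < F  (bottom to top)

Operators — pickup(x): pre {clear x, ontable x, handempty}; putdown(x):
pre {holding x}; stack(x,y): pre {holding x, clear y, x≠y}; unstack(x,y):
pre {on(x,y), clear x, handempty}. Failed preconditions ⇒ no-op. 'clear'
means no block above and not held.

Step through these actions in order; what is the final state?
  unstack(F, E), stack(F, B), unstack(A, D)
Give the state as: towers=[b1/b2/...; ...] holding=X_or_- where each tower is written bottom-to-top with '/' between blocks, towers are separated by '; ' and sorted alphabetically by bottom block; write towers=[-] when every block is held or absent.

step 1 (unstack(F, E)): towers=[C/B; D/A; E] holding=F
step 2 (stack(F, B)): towers=[C/B/F; D/A; E] holding=-
step 3 (unstack(A, D)): towers=[C/B/F; D; E] holding=A

towers=[C/B/F; D; E] holding=A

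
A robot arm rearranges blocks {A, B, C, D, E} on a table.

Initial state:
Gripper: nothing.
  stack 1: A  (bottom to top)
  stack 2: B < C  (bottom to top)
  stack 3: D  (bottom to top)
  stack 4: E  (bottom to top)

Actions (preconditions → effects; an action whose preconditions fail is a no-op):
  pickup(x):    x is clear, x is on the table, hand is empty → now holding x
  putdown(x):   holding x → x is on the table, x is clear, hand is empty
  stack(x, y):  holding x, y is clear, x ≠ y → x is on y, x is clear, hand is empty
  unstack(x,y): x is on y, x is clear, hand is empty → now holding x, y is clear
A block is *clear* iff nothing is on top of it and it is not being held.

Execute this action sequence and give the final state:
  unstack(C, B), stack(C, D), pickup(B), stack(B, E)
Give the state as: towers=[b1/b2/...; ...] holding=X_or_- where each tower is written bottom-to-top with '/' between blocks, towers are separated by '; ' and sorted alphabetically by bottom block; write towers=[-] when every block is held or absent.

step 1 (unstack(C, B)): towers=[A; B; D; E] holding=C
step 2 (stack(C, D)): towers=[A; B; D/C; E] holding=-
step 3 (pickup(B)): towers=[A; D/C; E] holding=B
step 4 (stack(B, E)): towers=[A; D/C; E/B] holding=-

towers=[A; D/C; E/B] holding=-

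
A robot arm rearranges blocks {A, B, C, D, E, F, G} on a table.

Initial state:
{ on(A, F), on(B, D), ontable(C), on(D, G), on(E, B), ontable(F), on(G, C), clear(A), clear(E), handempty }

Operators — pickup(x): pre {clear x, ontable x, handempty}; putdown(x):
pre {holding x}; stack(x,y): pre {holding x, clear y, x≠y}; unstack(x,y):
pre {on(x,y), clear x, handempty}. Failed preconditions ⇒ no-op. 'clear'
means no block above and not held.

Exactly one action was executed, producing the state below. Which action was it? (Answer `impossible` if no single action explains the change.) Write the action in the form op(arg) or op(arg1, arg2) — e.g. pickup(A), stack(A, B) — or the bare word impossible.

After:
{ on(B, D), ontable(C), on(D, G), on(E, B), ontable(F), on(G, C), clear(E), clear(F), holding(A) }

target: towers=[C/G/D/B/E; F] holding=A
     unstack(A, F) → towers=[C/G/D/B/E; F] holding=A  ← match
     unstack(E, B) → towers=[C/G/D/B; F/A] holding=E

unstack(A, F)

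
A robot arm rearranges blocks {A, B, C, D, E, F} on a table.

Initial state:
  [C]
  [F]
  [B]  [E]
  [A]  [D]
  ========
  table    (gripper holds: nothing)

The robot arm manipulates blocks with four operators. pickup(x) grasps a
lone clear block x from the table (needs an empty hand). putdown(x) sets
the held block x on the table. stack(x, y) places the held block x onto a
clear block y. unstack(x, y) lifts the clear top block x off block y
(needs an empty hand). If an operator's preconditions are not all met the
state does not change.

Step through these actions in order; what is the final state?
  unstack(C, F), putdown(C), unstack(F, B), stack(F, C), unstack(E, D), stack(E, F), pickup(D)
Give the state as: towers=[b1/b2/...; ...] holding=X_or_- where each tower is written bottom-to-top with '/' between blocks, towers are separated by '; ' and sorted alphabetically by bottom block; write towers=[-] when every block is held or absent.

towers=[A/B; C/F/E] holding=D

step 1 (unstack(C, F)): towers=[A/B/F; D/E] holding=C
step 2 (putdown(C)): towers=[A/B/F; C; D/E] holding=-
step 3 (unstack(F, B)): towers=[A/B; C; D/E] holding=F
step 4 (stack(F, C)): towers=[A/B; C/F; D/E] holding=-
step 5 (unstack(E, D)): towers=[A/B; C/F; D] holding=E
step 6 (stack(E, F)): towers=[A/B; C/F/E; D] holding=-
step 7 (pickup(D)): towers=[A/B; C/F/E] holding=D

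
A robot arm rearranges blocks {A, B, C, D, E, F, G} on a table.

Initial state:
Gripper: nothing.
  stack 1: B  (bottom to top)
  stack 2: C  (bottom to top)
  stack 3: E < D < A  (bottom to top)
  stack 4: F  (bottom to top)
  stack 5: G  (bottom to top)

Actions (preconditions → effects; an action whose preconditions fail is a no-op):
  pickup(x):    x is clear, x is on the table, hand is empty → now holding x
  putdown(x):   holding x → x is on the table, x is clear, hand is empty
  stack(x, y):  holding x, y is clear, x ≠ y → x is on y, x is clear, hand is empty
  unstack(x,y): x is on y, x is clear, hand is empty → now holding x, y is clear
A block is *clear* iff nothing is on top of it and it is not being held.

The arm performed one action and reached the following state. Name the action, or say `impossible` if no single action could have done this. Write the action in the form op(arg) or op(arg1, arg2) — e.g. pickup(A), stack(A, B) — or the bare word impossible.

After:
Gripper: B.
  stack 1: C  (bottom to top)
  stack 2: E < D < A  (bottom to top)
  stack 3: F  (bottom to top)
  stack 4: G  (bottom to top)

pickup(B)

target: towers=[C; E/D/A; F; G] holding=B
         pickup(B) → towers=[C; E/D/A; F; G] holding=B  ← match
         pickup(F) → towers=[B; C; E/D/A; G] holding=F
         pickup(G) → towers=[B; C; E/D/A; F] holding=G
     unstack(A, D) → towers=[B; C; E/D; F; G] holding=A
         pickup(C) → towers=[B; E/D/A; F; G] holding=C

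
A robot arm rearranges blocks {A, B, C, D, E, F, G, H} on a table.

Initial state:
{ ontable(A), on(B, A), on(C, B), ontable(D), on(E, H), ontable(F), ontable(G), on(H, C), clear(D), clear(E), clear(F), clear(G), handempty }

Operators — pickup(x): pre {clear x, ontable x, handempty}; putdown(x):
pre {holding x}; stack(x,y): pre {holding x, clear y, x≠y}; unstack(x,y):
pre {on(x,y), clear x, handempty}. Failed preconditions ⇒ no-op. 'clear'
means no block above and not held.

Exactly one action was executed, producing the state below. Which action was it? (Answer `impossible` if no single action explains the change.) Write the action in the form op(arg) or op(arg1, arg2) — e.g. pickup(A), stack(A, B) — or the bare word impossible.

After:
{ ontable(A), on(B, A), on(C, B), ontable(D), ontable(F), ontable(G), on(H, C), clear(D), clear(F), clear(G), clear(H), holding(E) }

target: towers=[A/B/C/H; D; F; G] holding=E
         pickup(G) → towers=[A/B/C/H/E; D; F] holding=G
     unstack(E, H) → towers=[A/B/C/H; D; F; G] holding=E  ← match
         pickup(F) → towers=[A/B/C/H/E; D; G] holding=F
         pickup(D) → towers=[A/B/C/H/E; F; G] holding=D

unstack(E, H)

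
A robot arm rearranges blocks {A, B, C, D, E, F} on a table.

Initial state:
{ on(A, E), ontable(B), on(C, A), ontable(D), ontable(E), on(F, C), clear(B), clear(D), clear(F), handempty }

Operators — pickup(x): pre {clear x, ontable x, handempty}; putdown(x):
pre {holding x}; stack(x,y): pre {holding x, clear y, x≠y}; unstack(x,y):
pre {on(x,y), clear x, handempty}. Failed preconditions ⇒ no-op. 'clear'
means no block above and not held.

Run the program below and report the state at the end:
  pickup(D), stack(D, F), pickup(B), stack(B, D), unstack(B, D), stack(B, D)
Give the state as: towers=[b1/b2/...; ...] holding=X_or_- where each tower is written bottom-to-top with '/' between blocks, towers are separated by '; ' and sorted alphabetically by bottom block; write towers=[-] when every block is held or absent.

towers=[E/A/C/F/D/B] holding=-

step 1 (pickup(D)): towers=[B; E/A/C/F] holding=D
step 2 (stack(D, F)): towers=[B; E/A/C/F/D] holding=-
step 3 (pickup(B)): towers=[E/A/C/F/D] holding=B
step 4 (stack(B, D)): towers=[E/A/C/F/D/B] holding=-
step 5 (unstack(B, D)): towers=[E/A/C/F/D] holding=B
step 6 (stack(B, D)): towers=[E/A/C/F/D/B] holding=-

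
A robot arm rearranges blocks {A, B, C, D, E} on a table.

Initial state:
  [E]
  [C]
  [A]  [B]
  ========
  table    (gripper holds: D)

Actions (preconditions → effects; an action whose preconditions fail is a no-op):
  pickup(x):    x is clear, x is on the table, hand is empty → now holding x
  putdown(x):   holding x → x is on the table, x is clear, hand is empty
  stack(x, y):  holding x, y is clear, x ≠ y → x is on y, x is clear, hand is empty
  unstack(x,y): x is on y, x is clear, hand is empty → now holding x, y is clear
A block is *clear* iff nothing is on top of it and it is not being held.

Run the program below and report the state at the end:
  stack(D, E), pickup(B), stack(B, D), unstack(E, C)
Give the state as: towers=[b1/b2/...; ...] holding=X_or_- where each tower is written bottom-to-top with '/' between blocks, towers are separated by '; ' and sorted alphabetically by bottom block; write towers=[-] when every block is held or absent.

towers=[A/C/E/D/B] holding=-

step 1 (stack(D, E)): towers=[A/C/E/D; B] holding=-
step 2 (pickup(B)): towers=[A/C/E/D] holding=B
step 3 (stack(B, D)): towers=[A/C/E/D/B] holding=-
step 4 (unstack(E, C)) [no-op]: towers=[A/C/E/D/B] holding=-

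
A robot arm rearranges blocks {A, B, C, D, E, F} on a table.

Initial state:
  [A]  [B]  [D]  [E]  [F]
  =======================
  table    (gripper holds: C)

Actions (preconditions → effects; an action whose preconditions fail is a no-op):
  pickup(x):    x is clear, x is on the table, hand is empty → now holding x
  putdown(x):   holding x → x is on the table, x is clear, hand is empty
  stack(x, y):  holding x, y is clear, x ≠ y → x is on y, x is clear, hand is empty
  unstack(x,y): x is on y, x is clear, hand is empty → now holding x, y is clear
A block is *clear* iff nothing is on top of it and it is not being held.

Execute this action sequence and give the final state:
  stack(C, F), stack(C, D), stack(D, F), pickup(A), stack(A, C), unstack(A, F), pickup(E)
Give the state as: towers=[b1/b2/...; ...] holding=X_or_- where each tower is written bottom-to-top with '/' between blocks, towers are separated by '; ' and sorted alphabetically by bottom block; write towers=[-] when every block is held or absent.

towers=[B; D; F/C/A] holding=E

step 1 (stack(C, F)): towers=[A; B; D; E; F/C] holding=-
step 2 (stack(C, D)) [no-op]: towers=[A; B; D; E; F/C] holding=-
step 3 (stack(D, F)) [no-op]: towers=[A; B; D; E; F/C] holding=-
step 4 (pickup(A)): towers=[B; D; E; F/C] holding=A
step 5 (stack(A, C)): towers=[B; D; E; F/C/A] holding=-
step 6 (unstack(A, F)) [no-op]: towers=[B; D; E; F/C/A] holding=-
step 7 (pickup(E)): towers=[B; D; F/C/A] holding=E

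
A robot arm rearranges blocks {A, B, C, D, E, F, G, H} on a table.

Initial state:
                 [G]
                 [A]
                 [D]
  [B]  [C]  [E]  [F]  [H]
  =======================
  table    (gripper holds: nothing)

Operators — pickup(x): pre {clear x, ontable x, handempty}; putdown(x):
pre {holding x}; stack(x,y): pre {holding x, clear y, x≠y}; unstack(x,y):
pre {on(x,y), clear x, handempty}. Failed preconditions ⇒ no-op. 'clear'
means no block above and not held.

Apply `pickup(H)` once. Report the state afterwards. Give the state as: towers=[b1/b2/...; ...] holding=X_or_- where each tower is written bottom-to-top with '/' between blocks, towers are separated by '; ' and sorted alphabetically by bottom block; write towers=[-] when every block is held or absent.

towers=[B; C; E; F/D/A/G] holding=H

before: towers=[B; C; E; F/D/A/G; H] holding=-
pre[pickup(H)]: clear(H) yes, ontable(H) yes, handempty yes
all met → apply pickup(H)
after:  towers=[B; C; E; F/D/A/G] holding=H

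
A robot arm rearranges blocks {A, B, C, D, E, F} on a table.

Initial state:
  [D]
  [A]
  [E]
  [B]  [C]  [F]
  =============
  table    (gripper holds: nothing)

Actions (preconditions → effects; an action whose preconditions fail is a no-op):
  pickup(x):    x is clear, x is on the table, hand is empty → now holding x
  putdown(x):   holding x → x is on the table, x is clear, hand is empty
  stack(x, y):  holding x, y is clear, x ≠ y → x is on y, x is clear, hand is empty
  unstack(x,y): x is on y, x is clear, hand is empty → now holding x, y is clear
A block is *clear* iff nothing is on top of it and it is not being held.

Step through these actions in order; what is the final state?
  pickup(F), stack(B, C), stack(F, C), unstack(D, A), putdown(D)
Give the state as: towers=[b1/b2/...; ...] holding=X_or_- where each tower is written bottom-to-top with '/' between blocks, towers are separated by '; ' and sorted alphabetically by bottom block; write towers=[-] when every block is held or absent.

step 1 (pickup(F)): towers=[B/E/A/D; C] holding=F
step 2 (stack(B, C)) [no-op]: towers=[B/E/A/D; C] holding=F
step 3 (stack(F, C)): towers=[B/E/A/D; C/F] holding=-
step 4 (unstack(D, A)): towers=[B/E/A; C/F] holding=D
step 5 (putdown(D)): towers=[B/E/A; C/F; D] holding=-

towers=[B/E/A; C/F; D] holding=-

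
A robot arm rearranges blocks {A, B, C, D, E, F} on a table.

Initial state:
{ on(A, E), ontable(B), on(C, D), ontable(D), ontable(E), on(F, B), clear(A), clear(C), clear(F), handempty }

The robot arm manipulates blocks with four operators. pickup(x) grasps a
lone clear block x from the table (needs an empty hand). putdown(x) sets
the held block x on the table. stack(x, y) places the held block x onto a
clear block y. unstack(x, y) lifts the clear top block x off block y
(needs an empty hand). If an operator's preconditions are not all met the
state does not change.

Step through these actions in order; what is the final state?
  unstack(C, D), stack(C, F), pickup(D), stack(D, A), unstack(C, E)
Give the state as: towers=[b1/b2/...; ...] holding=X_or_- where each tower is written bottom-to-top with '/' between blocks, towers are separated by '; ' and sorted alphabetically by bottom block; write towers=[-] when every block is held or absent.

step 1 (unstack(C, D)): towers=[B/F; D; E/A] holding=C
step 2 (stack(C, F)): towers=[B/F/C; D; E/A] holding=-
step 3 (pickup(D)): towers=[B/F/C; E/A] holding=D
step 4 (stack(D, A)): towers=[B/F/C; E/A/D] holding=-
step 5 (unstack(C, E)) [no-op]: towers=[B/F/C; E/A/D] holding=-

towers=[B/F/C; E/A/D] holding=-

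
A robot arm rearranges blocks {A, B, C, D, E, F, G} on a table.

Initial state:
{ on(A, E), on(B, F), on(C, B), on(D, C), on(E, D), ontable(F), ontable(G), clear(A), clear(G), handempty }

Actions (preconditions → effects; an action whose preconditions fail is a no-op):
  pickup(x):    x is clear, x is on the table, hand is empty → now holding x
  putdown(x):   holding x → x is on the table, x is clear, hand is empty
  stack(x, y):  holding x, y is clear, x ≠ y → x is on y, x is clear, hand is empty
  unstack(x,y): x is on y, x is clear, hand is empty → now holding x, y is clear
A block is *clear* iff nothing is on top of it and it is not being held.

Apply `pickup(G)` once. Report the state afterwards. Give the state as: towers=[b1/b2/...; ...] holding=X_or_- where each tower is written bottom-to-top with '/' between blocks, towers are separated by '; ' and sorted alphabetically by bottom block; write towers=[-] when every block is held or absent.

before: towers=[F/B/C/D/E/A; G] holding=-
pre[pickup(G)]: clear(G) yes, ontable(G) yes, handempty yes
all met → apply pickup(G)
after:  towers=[F/B/C/D/E/A] holding=G

towers=[F/B/C/D/E/A] holding=G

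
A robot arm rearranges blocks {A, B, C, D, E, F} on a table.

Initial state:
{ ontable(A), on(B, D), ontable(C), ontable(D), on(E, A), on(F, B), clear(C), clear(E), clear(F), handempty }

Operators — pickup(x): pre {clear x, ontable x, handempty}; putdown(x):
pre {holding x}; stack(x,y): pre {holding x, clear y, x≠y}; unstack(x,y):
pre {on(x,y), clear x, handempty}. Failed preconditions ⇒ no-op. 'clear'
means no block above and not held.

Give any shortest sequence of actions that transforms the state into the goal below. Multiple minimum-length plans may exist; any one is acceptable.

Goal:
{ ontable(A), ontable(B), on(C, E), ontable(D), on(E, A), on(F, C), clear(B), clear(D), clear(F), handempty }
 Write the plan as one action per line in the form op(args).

pickup(C)
stack(C, E)
unstack(F, B)
stack(F, C)
unstack(B, D)
putdown(B)

step 1 (pickup(C)): towers=[A/E; D/B/F] holding=C
step 2 (stack(C, E)): towers=[A/E/C; D/B/F] holding=-
step 3 (unstack(F, B)): towers=[A/E/C; D/B] holding=F
step 4 (stack(F, C)): towers=[A/E/C/F; D/B] holding=-
step 5 (unstack(B, D)): towers=[A/E/C/F; D] holding=B
step 6 (putdown(B)): towers=[A/E/C/F; B; D] holding=-
goal check: towers=[A/E/C/F; B; D] holding=- — reached (length 6, optimal by BFS)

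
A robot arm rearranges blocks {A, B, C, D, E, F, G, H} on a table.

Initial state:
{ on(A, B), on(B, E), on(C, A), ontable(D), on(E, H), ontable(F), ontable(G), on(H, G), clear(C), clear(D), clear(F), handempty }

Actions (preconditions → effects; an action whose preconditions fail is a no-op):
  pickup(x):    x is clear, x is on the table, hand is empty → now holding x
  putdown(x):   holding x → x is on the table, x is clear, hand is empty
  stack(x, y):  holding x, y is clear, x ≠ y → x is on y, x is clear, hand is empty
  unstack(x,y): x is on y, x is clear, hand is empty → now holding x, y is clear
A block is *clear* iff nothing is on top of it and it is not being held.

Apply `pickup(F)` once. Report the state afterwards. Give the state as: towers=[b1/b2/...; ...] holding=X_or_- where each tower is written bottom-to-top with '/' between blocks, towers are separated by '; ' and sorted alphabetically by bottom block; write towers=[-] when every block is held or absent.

before: towers=[D; F; G/H/E/B/A/C] holding=-
pre[pickup(F)]: clear(F) ✓, ontable(F) ✓, handempty ✓
all met → apply pickup(F)
after:  towers=[D; G/H/E/B/A/C] holding=F

towers=[D; G/H/E/B/A/C] holding=F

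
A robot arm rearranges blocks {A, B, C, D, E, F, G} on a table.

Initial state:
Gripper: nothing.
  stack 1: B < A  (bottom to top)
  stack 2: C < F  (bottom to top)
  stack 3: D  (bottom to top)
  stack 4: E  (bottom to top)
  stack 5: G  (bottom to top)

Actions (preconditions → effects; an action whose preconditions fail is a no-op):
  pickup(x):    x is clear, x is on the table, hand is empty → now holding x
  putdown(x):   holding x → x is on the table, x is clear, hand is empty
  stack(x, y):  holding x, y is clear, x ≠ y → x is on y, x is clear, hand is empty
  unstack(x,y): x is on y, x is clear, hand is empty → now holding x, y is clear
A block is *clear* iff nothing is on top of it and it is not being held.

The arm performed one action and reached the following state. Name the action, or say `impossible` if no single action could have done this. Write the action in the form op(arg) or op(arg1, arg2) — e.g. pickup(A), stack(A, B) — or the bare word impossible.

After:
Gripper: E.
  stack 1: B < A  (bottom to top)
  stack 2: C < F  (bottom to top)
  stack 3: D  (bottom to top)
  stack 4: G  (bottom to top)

target: towers=[B/A; C/F; D; G] holding=E
     unstack(F, C) → towers=[B/A; C; D; E; G] holding=F
         pickup(G) → towers=[B/A; C/F; D; E] holding=G
         pickup(D) → towers=[B/A; C/F; E; G] holding=D
     unstack(A, B) → towers=[B; C/F; D; E; G] holding=A
         pickup(E) → towers=[B/A; C/F; D; G] holding=E  ← match

pickup(E)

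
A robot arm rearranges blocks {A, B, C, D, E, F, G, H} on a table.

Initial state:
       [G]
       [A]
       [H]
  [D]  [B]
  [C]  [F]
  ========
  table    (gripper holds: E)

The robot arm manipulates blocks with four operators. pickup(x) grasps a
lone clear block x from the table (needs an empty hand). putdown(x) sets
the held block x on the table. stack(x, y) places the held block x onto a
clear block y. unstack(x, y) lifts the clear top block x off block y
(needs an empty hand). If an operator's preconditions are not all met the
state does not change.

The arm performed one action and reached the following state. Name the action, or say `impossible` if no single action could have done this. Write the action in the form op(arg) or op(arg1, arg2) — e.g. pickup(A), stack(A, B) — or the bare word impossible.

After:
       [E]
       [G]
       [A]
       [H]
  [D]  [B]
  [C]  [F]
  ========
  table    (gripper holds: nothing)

target: towers=[C/D; F/B/H/A/G/E] holding=-
        putdown(E) → towers=[C/D; E; F/B/H/A/G] holding=-
       stack(E, G) → towers=[C/D; F/B/H/A/G/E] holding=-  ← match
       stack(E, D) → towers=[C/D/E; F/B/H/A/G] holding=-

stack(E, G)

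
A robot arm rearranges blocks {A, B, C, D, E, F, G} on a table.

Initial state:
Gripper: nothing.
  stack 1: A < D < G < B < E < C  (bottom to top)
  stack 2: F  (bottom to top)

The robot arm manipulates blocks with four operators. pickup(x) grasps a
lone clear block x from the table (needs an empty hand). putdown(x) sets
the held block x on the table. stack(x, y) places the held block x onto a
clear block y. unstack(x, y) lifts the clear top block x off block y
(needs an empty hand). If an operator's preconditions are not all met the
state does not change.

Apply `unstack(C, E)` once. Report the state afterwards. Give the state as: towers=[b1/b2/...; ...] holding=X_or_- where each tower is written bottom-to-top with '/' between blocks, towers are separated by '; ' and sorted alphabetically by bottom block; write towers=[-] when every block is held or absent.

before: towers=[A/D/G/B/E/C; F] holding=-
pre[unstack(C, E)]: on(C,E) ✓, clear(C) ✓, handempty ✓
all met → apply unstack(C, E)
after:  towers=[A/D/G/B/E; F] holding=C

towers=[A/D/G/B/E; F] holding=C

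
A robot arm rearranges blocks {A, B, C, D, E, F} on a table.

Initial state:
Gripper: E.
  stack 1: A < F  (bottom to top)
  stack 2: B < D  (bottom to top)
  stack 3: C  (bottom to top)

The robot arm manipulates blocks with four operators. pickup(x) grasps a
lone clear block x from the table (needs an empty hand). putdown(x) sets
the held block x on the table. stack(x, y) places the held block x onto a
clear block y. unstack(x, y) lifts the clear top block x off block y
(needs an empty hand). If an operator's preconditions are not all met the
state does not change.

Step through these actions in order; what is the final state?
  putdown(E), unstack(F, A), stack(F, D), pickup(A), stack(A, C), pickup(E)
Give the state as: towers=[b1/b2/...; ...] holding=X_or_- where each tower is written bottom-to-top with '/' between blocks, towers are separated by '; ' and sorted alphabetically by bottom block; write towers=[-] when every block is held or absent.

towers=[B/D/F; C/A] holding=E

step 1 (putdown(E)): towers=[A/F; B/D; C; E] holding=-
step 2 (unstack(F, A)): towers=[A; B/D; C; E] holding=F
step 3 (stack(F, D)): towers=[A; B/D/F; C; E] holding=-
step 4 (pickup(A)): towers=[B/D/F; C; E] holding=A
step 5 (stack(A, C)): towers=[B/D/F; C/A; E] holding=-
step 6 (pickup(E)): towers=[B/D/F; C/A] holding=E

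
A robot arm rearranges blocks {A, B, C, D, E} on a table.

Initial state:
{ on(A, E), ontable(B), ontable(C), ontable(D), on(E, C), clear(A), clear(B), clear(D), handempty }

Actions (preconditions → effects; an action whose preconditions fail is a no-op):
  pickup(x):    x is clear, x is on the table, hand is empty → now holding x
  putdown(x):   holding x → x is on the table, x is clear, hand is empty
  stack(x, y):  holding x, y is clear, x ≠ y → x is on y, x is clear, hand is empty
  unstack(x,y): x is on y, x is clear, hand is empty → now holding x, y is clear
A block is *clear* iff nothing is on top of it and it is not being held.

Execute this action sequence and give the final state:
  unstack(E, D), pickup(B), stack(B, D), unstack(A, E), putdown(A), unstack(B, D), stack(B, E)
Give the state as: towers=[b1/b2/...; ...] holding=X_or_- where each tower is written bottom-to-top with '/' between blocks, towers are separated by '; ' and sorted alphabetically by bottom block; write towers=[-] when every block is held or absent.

step 1 (unstack(E, D)) [no-op]: towers=[B; C/E/A; D] holding=-
step 2 (pickup(B)): towers=[C/E/A; D] holding=B
step 3 (stack(B, D)): towers=[C/E/A; D/B] holding=-
step 4 (unstack(A, E)): towers=[C/E; D/B] holding=A
step 5 (putdown(A)): towers=[A; C/E; D/B] holding=-
step 6 (unstack(B, D)): towers=[A; C/E; D] holding=B
step 7 (stack(B, E)): towers=[A; C/E/B; D] holding=-

towers=[A; C/E/B; D] holding=-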